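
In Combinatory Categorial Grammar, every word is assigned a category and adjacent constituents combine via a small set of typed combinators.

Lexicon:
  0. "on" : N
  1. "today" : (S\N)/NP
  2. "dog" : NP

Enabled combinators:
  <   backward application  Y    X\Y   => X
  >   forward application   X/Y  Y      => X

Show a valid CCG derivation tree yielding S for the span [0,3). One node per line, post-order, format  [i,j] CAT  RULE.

[0,3] S   <
  [0,1] "on" : N
  [1,3] S\N   >
    [1,2] "today" : (S\N)/NP
    [2,3] "dog" : NP

[0,1] N  lex  "on"
[1,2] (S\N)/NP  lex  "today"
[2,3] NP  lex  "dog"
[1,3] S\N  >  k=2
[0,3] S  <  k=1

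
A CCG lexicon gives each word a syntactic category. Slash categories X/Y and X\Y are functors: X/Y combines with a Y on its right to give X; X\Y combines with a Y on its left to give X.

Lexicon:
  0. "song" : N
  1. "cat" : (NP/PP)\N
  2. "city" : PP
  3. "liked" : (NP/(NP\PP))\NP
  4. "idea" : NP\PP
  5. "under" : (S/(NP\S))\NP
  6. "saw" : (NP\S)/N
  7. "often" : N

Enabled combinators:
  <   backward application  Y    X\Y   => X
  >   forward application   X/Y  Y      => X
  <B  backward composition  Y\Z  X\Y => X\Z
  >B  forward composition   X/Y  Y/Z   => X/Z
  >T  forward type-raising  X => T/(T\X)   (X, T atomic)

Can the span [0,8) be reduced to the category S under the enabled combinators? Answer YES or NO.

[0,8] S   >
  [0,6] S/(NP\S)   <
    [0,5] NP   >
      [0,4] NP/(NP\PP)   <
        [0,3] NP   >
          [0,2] NP/PP   <
            [0,1] "song" : N
            [1,2] "cat" : (NP/PP)\N
          [2,3] "city" : PP
        [3,4] "liked" : (NP/(NP\PP))\NP
      [4,5] "idea" : NP\PP
    [5,6] "under" : (S/(NP\S))\NP
  [6,8] NP\S   >
    [6,7] "saw" : (NP\S)/N
    [7,8] "often" : N

YES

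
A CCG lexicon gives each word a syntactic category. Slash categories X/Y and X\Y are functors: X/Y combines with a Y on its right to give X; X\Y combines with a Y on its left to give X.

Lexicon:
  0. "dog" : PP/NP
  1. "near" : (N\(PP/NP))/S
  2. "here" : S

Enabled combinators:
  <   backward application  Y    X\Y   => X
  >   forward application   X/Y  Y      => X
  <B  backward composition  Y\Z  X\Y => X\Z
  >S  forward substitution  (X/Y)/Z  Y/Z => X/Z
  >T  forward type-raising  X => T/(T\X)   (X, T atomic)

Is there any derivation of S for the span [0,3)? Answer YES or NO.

NO

PP/NP (N\(PP/NP))/S S
CKY chart[0,3] = {N, N/(N\N), NP/(NP\N), PP/(PP\N), S/(S\N)}; S ∉ chart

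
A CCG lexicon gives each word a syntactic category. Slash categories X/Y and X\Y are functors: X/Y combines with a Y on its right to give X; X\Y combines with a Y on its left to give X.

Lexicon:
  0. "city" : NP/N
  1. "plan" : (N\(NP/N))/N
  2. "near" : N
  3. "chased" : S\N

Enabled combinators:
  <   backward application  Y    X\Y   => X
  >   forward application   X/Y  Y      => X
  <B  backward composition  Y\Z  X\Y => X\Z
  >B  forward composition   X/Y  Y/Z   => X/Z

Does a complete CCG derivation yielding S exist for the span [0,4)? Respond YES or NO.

[0,4] S   <
  [0,3] N   <
    [0,1] "city" : NP/N
    [1,3] N\(NP/N)   >
      [1,2] "plan" : (N\(NP/N))/N
      [2,3] "near" : N
  [3,4] "chased" : S\N

YES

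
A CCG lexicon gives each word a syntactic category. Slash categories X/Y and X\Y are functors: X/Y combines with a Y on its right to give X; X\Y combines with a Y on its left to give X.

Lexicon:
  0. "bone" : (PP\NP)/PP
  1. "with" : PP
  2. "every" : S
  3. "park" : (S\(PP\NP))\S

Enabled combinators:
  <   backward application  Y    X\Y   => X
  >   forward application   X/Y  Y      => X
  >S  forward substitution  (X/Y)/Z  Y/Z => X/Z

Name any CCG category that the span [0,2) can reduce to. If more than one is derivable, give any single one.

PP\NP

[0,4] S   <
  [0,2] PP\NP   >
    [0,1] "bone" : (PP\NP)/PP
    [1,2] "with" : PP
  [2,4] S\(PP\NP)   <
    [2,3] "every" : S
    [3,4] "park" : (S\(PP\NP))\S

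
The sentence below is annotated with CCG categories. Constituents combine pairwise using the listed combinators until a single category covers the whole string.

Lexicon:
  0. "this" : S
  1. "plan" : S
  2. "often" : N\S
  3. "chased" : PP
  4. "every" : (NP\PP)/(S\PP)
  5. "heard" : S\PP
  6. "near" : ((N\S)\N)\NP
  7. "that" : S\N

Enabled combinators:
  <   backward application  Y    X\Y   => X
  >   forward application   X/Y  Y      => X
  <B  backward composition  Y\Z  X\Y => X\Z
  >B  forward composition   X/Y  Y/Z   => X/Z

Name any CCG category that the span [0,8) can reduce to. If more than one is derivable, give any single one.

S

[0,8] S   <
  [0,7] N   <
    [0,1] "this" : S
    [1,7] N\S   <
      [1,3] N   <
        [1,2] "plan" : S
        [2,3] "often" : N\S
      [3,7] (N\S)\N   <
        [3,6] NP   <
          [3,4] "chased" : PP
          [4,6] NP\PP   >
            [4,5] "every" : (NP\PP)/(S\PP)
            [5,6] "heard" : S\PP
        [6,7] "near" : ((N\S)\N)\NP
  [7,8] "that" : S\N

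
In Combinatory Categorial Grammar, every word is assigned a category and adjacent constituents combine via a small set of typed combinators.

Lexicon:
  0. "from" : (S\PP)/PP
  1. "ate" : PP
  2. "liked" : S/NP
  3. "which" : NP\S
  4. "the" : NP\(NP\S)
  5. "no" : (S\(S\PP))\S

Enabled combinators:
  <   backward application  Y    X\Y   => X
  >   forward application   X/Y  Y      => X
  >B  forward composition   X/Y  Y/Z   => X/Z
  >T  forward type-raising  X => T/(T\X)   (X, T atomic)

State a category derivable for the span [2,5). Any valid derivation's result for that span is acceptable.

S

[0,6] S   <
  [0,2] S\PP   >
    [0,1] "from" : (S\PP)/PP
    [1,2] "ate" : PP
  [2,6] S\(S\PP)   <
    [2,5] S   >
      [2,3] "liked" : S/NP
      [3,5] NP   <
        [3,4] "which" : NP\S
        [4,5] "the" : NP\(NP\S)
    [5,6] "no" : (S\(S\PP))\S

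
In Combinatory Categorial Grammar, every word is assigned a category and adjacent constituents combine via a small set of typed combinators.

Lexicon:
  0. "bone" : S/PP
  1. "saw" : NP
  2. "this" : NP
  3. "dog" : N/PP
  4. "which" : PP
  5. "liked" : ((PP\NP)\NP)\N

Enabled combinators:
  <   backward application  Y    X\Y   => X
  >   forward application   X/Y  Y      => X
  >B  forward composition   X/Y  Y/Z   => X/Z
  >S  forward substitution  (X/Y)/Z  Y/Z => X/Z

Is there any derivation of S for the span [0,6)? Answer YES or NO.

[0,6] S   >
  [0,1] "bone" : S/PP
  [1,6] PP   <
    [1,2] "saw" : NP
    [2,6] PP\NP   <
      [2,3] "this" : NP
      [3,6] (PP\NP)\NP   <
        [3,5] N   >
          [3,4] "dog" : N/PP
          [4,5] "which" : PP
        [5,6] "liked" : ((PP\NP)\NP)\N

YES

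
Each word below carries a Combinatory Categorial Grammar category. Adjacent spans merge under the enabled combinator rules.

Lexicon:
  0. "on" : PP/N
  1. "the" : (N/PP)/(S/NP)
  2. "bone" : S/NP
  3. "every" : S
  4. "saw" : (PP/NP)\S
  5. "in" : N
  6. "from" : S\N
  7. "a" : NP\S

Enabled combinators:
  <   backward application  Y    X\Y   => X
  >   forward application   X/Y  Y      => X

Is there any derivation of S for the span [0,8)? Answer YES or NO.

PP/N (N/PP)/(S/NP) S/NP S (PP/NP)\S N S\N NP\S
CKY chart[0,8] = {PP}; S ∉ chart

NO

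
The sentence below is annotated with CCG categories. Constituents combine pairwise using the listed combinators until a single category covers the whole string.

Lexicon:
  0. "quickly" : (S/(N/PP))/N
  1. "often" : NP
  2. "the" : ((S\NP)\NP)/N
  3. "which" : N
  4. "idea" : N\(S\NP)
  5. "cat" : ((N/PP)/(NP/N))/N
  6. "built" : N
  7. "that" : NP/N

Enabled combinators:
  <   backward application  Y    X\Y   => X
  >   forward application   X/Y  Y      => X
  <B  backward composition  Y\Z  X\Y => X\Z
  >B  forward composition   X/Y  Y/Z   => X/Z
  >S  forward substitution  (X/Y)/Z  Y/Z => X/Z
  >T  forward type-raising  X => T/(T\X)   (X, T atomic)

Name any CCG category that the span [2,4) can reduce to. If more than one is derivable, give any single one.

(S\NP)\NP

[0,8] S   >
  [0,5] S/(N/PP)   >
    [0,1] "quickly" : (S/(N/PP))/N
    [1,5] N   <
      [1,4] S\NP   <
        [1,2] "often" : NP
        [2,4] (S\NP)\NP   >
          [2,3] "the" : ((S\NP)\NP)/N
          [3,4] "which" : N
      [4,5] "idea" : N\(S\NP)
  [5,8] N/PP   >
    [5,7] (N/PP)/(NP/N)   >
      [5,6] "cat" : ((N/PP)/(NP/N))/N
      [6,7] "built" : N
    [7,8] "that" : NP/N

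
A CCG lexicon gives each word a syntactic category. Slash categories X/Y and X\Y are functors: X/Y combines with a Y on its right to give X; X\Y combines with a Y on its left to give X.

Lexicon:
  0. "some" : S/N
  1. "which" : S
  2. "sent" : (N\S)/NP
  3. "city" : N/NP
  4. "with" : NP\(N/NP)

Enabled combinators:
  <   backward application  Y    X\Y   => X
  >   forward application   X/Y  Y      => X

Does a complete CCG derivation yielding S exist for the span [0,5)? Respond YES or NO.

YES

[0,5] S   >
  [0,1] "some" : S/N
  [1,5] N   <
    [1,2] "which" : S
    [2,5] N\S   >
      [2,3] "sent" : (N\S)/NP
      [3,5] NP   <
        [3,4] "city" : N/NP
        [4,5] "with" : NP\(N/NP)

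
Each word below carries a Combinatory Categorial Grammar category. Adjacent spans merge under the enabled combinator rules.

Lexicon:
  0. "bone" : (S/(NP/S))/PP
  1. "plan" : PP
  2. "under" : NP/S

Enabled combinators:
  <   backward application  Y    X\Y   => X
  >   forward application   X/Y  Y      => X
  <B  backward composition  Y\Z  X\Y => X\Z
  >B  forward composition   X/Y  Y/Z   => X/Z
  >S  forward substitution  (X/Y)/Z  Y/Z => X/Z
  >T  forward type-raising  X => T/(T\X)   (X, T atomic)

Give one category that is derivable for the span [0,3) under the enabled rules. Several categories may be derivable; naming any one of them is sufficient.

S

[0,3] S   >
  [0,2] S/(NP/S)   >
    [0,1] "bone" : (S/(NP/S))/PP
    [1,2] "plan" : PP
  [2,3] "under" : NP/S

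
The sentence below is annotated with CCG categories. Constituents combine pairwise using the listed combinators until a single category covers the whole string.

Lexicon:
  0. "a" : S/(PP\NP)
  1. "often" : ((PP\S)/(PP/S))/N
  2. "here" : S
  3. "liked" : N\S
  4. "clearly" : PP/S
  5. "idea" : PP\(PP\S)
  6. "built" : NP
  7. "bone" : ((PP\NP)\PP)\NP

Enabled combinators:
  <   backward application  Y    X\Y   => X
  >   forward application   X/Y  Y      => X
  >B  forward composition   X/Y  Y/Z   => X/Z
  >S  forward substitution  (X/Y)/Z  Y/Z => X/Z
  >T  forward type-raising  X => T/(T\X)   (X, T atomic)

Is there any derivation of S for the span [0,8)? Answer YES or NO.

[0,8] S   >
  [0,1] "a" : S/(PP\NP)
  [1,8] PP\NP   <
    [1,6] PP   <
      [1,5] PP\S   >
        [1,4] (PP\S)/(PP/S)   >
          [1,2] "often" : ((PP\S)/(PP/S))/N
          [2,4] N   >
            [2,3] N/(N\S)   >T
              [2,3] "here" : S
            [3,4] "liked" : N\S
        [4,5] "clearly" : PP/S
      [5,6] "idea" : PP\(PP\S)
    [6,8] (PP\NP)\PP   <
      [6,7] "built" : NP
      [7,8] "bone" : ((PP\NP)\PP)\NP

YES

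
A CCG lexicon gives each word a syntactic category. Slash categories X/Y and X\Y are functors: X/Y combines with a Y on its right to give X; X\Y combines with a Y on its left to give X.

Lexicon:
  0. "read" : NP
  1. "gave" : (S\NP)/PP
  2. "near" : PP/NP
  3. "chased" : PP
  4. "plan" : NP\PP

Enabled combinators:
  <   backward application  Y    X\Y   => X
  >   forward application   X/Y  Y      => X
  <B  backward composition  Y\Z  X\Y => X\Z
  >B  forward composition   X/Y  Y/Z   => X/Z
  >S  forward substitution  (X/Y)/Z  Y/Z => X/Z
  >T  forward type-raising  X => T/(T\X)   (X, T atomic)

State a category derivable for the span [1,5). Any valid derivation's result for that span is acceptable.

S\NP

[0,5] S   <
  [0,1] "read" : NP
  [1,5] S\NP   >
    [1,2] "gave" : (S\NP)/PP
    [2,5] PP   >
      [2,3] "near" : PP/NP
      [3,5] NP   <
        [3,4] "chased" : PP
        [4,5] "plan" : NP\PP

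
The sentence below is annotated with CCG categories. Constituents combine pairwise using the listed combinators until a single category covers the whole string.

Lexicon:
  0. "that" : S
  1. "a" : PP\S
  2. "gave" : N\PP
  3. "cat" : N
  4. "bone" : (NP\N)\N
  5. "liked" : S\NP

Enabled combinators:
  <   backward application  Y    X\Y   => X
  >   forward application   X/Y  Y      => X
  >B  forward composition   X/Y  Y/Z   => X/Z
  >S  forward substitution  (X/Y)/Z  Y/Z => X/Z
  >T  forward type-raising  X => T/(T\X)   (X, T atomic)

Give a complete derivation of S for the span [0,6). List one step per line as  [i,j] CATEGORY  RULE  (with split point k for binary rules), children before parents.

[0,1] S  lex  "that"
[1,2] PP\S  lex  "a"
[0,2] PP  <  k=1
[2,3] N\PP  lex  "gave"
[0,3] N  <  k=2
[3,4] N  lex  "cat"
[4,5] (NP\N)\N  lex  "bone"
[3,5] NP\N  <  k=4
[0,5] NP  <  k=3
[5,6] S\NP  lex  "liked"
[0,6] S  <  k=5

[0,6] S   <
  [0,5] NP   <
    [0,3] N   <
      [0,2] PP   <
        [0,1] "that" : S
        [1,2] "a" : PP\S
      [2,3] "gave" : N\PP
    [3,5] NP\N   <
      [3,4] "cat" : N
      [4,5] "bone" : (NP\N)\N
  [5,6] "liked" : S\NP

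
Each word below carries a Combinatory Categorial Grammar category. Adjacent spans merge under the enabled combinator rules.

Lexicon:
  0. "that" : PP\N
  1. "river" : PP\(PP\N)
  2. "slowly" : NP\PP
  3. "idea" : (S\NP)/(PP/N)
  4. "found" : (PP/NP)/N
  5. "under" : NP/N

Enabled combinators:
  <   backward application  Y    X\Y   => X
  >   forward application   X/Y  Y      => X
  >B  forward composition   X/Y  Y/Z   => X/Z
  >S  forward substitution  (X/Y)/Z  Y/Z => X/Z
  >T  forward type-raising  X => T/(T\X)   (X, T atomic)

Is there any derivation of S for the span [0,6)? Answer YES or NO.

[0,6] S   <
  [0,3] NP   <
    [0,2] PP   <
      [0,1] "that" : PP\N
      [1,2] "river" : PP\(PP\N)
    [2,3] "slowly" : NP\PP
  [3,6] S\NP   >
    [3,4] "idea" : (S\NP)/(PP/N)
    [4,6] PP/N   >S
      [4,5] "found" : (PP/NP)/N
      [5,6] "under" : NP/N

YES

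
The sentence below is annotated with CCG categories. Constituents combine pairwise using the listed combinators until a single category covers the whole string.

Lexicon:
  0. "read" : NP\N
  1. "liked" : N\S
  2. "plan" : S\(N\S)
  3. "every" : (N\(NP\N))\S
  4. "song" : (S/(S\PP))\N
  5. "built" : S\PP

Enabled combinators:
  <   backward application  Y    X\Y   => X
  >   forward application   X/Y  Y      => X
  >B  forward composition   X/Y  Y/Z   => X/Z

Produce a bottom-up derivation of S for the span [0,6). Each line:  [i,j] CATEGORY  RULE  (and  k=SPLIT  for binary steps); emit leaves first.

[0,1] NP\N  lex  "read"
[1,2] N\S  lex  "liked"
[2,3] S\(N\S)  lex  "plan"
[1,3] S  <  k=2
[3,4] (N\(NP\N))\S  lex  "every"
[1,4] N\(NP\N)  <  k=3
[0,4] N  <  k=1
[4,5] (S/(S\PP))\N  lex  "song"
[0,5] S/(S\PP)  <  k=4
[5,6] S\PP  lex  "built"
[0,6] S  >  k=5

[0,6] S   >
  [0,5] S/(S\PP)   <
    [0,4] N   <
      [0,1] "read" : NP\N
      [1,4] N\(NP\N)   <
        [1,3] S   <
          [1,2] "liked" : N\S
          [2,3] "plan" : S\(N\S)
        [3,4] "every" : (N\(NP\N))\S
    [4,5] "song" : (S/(S\PP))\N
  [5,6] "built" : S\PP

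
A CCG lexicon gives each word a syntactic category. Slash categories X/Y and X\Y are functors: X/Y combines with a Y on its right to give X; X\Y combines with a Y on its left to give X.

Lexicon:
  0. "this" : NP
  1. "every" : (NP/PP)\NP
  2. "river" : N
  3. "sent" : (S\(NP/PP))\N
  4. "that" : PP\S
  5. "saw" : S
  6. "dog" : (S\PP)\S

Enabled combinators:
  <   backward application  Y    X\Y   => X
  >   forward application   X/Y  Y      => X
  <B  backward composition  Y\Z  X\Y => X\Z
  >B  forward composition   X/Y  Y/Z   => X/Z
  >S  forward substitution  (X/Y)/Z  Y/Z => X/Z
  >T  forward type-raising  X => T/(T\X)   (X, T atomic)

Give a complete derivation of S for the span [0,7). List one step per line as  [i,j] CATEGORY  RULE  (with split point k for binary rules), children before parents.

[0,1] NP  lex  "this"
[1,2] (NP/PP)\NP  lex  "every"
[0,2] NP/PP  <  k=1
[2,3] N  lex  "river"
[3,4] (S\(NP/PP))\N  lex  "sent"
[2,4] S\(NP/PP)  <  k=3
[0,4] S  <  k=2
[4,5] PP\S  lex  "that"
[0,5] PP  <  k=4
[5,6] S  lex  "saw"
[6,7] (S\PP)\S  lex  "dog"
[5,7] S\PP  <  k=6
[0,7] S  <  k=5

[0,7] S   <
  [0,5] PP   <
    [0,4] S   <
      [0,2] NP/PP   <
        [0,1] "this" : NP
        [1,2] "every" : (NP/PP)\NP
      [2,4] S\(NP/PP)   <
        [2,3] "river" : N
        [3,4] "sent" : (S\(NP/PP))\N
    [4,5] "that" : PP\S
  [5,7] S\PP   <
    [5,6] "saw" : S
    [6,7] "dog" : (S\PP)\S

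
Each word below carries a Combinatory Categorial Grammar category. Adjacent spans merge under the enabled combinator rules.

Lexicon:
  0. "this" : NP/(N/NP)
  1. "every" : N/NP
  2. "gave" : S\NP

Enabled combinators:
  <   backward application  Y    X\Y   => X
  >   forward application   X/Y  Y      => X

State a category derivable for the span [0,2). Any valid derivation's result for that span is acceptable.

NP

[0,3] S   <
  [0,2] NP   >
    [0,1] "this" : NP/(N/NP)
    [1,2] "every" : N/NP
  [2,3] "gave" : S\NP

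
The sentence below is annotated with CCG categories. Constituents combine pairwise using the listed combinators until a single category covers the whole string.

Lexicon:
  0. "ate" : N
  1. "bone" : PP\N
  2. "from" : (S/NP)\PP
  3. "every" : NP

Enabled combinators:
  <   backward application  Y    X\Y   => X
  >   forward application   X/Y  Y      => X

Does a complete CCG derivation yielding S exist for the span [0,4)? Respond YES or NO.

YES

[0,4] S   >
  [0,3] S/NP   <
    [0,2] PP   <
      [0,1] "ate" : N
      [1,2] "bone" : PP\N
    [2,3] "from" : (S/NP)\PP
  [3,4] "every" : NP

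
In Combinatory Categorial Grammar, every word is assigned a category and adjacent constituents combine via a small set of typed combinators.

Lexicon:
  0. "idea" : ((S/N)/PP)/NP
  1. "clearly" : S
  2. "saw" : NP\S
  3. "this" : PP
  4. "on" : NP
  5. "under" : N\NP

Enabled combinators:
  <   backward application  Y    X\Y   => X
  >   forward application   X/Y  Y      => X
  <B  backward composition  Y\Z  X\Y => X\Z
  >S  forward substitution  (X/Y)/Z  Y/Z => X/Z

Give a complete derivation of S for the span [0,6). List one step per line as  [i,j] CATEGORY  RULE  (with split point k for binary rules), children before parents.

[0,6] S   >
  [0,4] S/N   >
    [0,3] (S/N)/PP   >
      [0,1] "idea" : ((S/N)/PP)/NP
      [1,3] NP   <
        [1,2] "clearly" : S
        [2,3] "saw" : NP\S
    [3,4] "this" : PP
  [4,6] N   <
    [4,5] "on" : NP
    [5,6] "under" : N\NP

[0,1] ((S/N)/PP)/NP  lex  "idea"
[1,2] S  lex  "clearly"
[2,3] NP\S  lex  "saw"
[1,3] NP  <  k=2
[0,3] (S/N)/PP  >  k=1
[3,4] PP  lex  "this"
[0,4] S/N  >  k=3
[4,5] NP  lex  "on"
[5,6] N\NP  lex  "under"
[4,6] N  <  k=5
[0,6] S  >  k=4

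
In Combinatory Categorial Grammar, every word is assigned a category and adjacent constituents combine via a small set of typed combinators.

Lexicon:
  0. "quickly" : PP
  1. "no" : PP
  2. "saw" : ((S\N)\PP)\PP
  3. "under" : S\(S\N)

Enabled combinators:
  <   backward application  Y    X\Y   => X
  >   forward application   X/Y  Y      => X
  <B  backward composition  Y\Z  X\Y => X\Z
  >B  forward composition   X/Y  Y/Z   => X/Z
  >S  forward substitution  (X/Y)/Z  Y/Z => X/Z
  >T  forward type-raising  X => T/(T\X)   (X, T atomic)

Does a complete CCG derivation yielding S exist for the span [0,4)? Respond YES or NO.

YES

[0,4] S   <
  [0,3] S\N   <
    [0,1] "quickly" : PP
    [1,3] (S\N)\PP   <
      [1,2] "no" : PP
      [2,3] "saw" : ((S\N)\PP)\PP
  [3,4] "under" : S\(S\N)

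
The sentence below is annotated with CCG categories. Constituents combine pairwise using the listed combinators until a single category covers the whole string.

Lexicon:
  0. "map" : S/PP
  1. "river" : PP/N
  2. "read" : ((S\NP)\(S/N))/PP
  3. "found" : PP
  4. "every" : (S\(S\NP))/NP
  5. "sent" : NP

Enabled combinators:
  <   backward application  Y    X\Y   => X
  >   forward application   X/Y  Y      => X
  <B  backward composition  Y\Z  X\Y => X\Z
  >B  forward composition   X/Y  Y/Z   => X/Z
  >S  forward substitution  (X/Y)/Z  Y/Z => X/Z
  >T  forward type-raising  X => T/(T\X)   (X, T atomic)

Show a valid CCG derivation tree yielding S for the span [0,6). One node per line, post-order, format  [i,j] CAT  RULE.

[0,6] S   <
  [0,4] S\NP   <
    [0,2] S/N   >B
      [0,1] "map" : S/PP
      [1,2] "river" : PP/N
    [2,4] (S\NP)\(S/N)   >
      [2,3] "read" : ((S\NP)\(S/N))/PP
      [3,4] "found" : PP
  [4,6] S\(S\NP)   >
    [4,5] "every" : (S\(S\NP))/NP
    [5,6] "sent" : NP

[0,1] S/PP  lex  "map"
[1,2] PP/N  lex  "river"
[0,2] S/N  >B  k=1
[2,3] ((S\NP)\(S/N))/PP  lex  "read"
[3,4] PP  lex  "found"
[2,4] (S\NP)\(S/N)  >  k=3
[0,4] S\NP  <  k=2
[4,5] (S\(S\NP))/NP  lex  "every"
[5,6] NP  lex  "sent"
[4,6] S\(S\NP)  >  k=5
[0,6] S  <  k=4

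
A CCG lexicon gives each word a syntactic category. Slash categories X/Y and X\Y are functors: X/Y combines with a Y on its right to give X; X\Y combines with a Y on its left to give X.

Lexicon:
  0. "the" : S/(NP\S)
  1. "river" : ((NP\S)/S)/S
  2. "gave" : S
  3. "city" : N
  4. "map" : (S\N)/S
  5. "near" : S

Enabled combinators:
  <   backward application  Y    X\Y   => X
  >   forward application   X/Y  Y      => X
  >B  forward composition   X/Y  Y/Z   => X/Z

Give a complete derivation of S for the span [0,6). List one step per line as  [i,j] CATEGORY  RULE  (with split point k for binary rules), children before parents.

[0,6] S   >
  [0,1] "the" : S/(NP\S)
  [1,6] NP\S   >
    [1,3] (NP\S)/S   >
      [1,2] "river" : ((NP\S)/S)/S
      [2,3] "gave" : S
    [3,6] S   <
      [3,4] "city" : N
      [4,6] S\N   >
        [4,5] "map" : (S\N)/S
        [5,6] "near" : S

[0,1] S/(NP\S)  lex  "the"
[1,2] ((NP\S)/S)/S  lex  "river"
[2,3] S  lex  "gave"
[1,3] (NP\S)/S  >  k=2
[3,4] N  lex  "city"
[4,5] (S\N)/S  lex  "map"
[5,6] S  lex  "near"
[4,6] S\N  >  k=5
[3,6] S  <  k=4
[1,6] NP\S  >  k=3
[0,6] S  >  k=1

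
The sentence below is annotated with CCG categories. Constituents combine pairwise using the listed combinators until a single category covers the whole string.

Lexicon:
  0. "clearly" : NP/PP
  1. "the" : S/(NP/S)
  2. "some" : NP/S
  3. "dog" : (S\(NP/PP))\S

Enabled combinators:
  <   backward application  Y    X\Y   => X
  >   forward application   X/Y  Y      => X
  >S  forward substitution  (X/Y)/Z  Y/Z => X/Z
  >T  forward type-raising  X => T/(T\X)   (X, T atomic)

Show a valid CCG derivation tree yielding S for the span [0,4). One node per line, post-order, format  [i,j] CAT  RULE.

[0,1] NP/PP  lex  "clearly"
[1,2] S/(NP/S)  lex  "the"
[2,3] NP/S  lex  "some"
[1,3] S  >  k=2
[3,4] (S\(NP/PP))\S  lex  "dog"
[1,4] S\(NP/PP)  <  k=3
[0,4] S  <  k=1

[0,4] S   <
  [0,1] "clearly" : NP/PP
  [1,4] S\(NP/PP)   <
    [1,3] S   >
      [1,2] "the" : S/(NP/S)
      [2,3] "some" : NP/S
    [3,4] "dog" : (S\(NP/PP))\S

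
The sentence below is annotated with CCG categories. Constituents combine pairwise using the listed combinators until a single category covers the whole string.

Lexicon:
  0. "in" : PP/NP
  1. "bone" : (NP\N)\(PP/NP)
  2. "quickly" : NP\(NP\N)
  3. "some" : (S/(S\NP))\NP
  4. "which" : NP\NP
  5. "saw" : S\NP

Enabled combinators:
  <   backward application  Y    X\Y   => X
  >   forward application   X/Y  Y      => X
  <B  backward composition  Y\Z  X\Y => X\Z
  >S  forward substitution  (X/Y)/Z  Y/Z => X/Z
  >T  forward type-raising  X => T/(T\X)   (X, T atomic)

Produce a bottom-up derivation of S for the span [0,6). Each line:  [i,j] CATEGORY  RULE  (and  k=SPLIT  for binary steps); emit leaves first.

[0,1] PP/NP  lex  "in"
[1,2] (NP\N)\(PP/NP)  lex  "bone"
[0,2] NP\N  <  k=1
[2,3] NP\(NP\N)  lex  "quickly"
[0,3] NP  <  k=2
[3,4] (S/(S\NP))\NP  lex  "some"
[0,4] S/(S\NP)  <  k=3
[4,5] NP\NP  lex  "which"
[5,6] S\NP  lex  "saw"
[4,6] S\NP  <B  k=5
[0,6] S  >  k=4

[0,6] S   >
  [0,4] S/(S\NP)   <
    [0,3] NP   <
      [0,2] NP\N   <
        [0,1] "in" : PP/NP
        [1,2] "bone" : (NP\N)\(PP/NP)
      [2,3] "quickly" : NP\(NP\N)
    [3,4] "some" : (S/(S\NP))\NP
  [4,6] S\NP   <B
    [4,5] "which" : NP\NP
    [5,6] "saw" : S\NP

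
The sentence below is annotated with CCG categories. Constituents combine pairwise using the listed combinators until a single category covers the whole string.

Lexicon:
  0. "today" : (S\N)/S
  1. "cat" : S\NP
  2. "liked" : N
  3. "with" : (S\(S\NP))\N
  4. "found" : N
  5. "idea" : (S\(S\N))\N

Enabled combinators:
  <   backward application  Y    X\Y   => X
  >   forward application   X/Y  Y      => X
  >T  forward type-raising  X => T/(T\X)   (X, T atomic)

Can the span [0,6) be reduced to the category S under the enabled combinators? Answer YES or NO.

YES

[0,6] S   <
  [0,4] S\N   >
    [0,1] "today" : (S\N)/S
    [1,4] S   <
      [1,2] "cat" : S\NP
      [2,4] S\(S\NP)   <
        [2,3] "liked" : N
        [3,4] "with" : (S\(S\NP))\N
  [4,6] S\(S\N)   <
    [4,5] "found" : N
    [5,6] "idea" : (S\(S\N))\N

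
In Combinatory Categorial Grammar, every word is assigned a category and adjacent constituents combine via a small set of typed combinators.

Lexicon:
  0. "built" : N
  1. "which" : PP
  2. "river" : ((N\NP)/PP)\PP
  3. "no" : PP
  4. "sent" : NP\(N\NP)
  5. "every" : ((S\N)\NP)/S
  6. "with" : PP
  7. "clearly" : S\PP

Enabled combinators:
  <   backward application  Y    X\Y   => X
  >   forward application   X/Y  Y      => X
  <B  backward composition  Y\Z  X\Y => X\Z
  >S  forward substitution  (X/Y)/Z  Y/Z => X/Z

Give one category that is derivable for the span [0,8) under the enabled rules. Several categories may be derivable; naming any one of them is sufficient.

S

[0,8] S   <
  [0,1] "built" : N
  [1,8] S\N   <
    [1,5] NP   <
      [1,4] N\NP   >
        [1,3] (N\NP)/PP   <
          [1,2] "which" : PP
          [2,3] "river" : ((N\NP)/PP)\PP
        [3,4] "no" : PP
      [4,5] "sent" : NP\(N\NP)
    [5,8] (S\N)\NP   >
      [5,6] "every" : ((S\N)\NP)/S
      [6,8] S   <
        [6,7] "with" : PP
        [7,8] "clearly" : S\PP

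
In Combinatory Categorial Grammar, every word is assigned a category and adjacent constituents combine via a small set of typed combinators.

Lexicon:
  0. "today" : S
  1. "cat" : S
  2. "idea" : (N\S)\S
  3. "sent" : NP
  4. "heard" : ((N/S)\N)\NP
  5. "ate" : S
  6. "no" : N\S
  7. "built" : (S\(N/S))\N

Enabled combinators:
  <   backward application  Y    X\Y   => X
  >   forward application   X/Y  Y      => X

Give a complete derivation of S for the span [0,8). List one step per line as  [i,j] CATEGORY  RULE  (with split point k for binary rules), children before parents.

[0,1] S  lex  "today"
[1,2] S  lex  "cat"
[2,3] (N\S)\S  lex  "idea"
[1,3] N\S  <  k=2
[0,3] N  <  k=1
[3,4] NP  lex  "sent"
[4,5] ((N/S)\N)\NP  lex  "heard"
[3,5] (N/S)\N  <  k=4
[0,5] N/S  <  k=3
[5,6] S  lex  "ate"
[6,7] N\S  lex  "no"
[5,7] N  <  k=6
[7,8] (S\(N/S))\N  lex  "built"
[5,8] S\(N/S)  <  k=7
[0,8] S  <  k=5

[0,8] S   <
  [0,5] N/S   <
    [0,3] N   <
      [0,1] "today" : S
      [1,3] N\S   <
        [1,2] "cat" : S
        [2,3] "idea" : (N\S)\S
    [3,5] (N/S)\N   <
      [3,4] "sent" : NP
      [4,5] "heard" : ((N/S)\N)\NP
  [5,8] S\(N/S)   <
    [5,7] N   <
      [5,6] "ate" : S
      [6,7] "no" : N\S
    [7,8] "built" : (S\(N/S))\N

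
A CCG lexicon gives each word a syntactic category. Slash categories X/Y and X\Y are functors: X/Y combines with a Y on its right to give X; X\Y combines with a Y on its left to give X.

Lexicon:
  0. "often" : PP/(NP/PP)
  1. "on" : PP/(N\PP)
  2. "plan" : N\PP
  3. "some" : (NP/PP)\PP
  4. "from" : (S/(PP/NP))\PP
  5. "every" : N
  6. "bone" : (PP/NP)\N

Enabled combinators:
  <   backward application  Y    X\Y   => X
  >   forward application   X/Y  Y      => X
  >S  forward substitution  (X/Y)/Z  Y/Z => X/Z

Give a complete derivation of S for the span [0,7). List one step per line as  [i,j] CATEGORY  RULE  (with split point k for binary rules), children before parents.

[0,7] S   >
  [0,5] S/(PP/NP)   <
    [0,4] PP   >
      [0,1] "often" : PP/(NP/PP)
      [1,4] NP/PP   <
        [1,3] PP   >
          [1,2] "on" : PP/(N\PP)
          [2,3] "plan" : N\PP
        [3,4] "some" : (NP/PP)\PP
    [4,5] "from" : (S/(PP/NP))\PP
  [5,7] PP/NP   <
    [5,6] "every" : N
    [6,7] "bone" : (PP/NP)\N

[0,1] PP/(NP/PP)  lex  "often"
[1,2] PP/(N\PP)  lex  "on"
[2,3] N\PP  lex  "plan"
[1,3] PP  >  k=2
[3,4] (NP/PP)\PP  lex  "some"
[1,4] NP/PP  <  k=3
[0,4] PP  >  k=1
[4,5] (S/(PP/NP))\PP  lex  "from"
[0,5] S/(PP/NP)  <  k=4
[5,6] N  lex  "every"
[6,7] (PP/NP)\N  lex  "bone"
[5,7] PP/NP  <  k=6
[0,7] S  >  k=5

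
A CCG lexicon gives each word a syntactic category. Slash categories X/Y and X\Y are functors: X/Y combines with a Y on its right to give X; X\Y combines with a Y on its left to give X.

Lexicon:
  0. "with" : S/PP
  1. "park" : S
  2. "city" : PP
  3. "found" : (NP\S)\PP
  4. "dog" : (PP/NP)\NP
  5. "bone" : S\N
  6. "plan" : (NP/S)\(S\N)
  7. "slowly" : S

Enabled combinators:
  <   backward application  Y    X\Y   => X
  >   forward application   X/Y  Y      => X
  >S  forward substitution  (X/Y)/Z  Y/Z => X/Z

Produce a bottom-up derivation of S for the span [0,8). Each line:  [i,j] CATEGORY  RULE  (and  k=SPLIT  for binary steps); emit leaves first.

[0,1] S/PP  lex  "with"
[1,2] S  lex  "park"
[2,3] PP  lex  "city"
[3,4] (NP\S)\PP  lex  "found"
[2,4] NP\S  <  k=3
[1,4] NP  <  k=2
[4,5] (PP/NP)\NP  lex  "dog"
[1,5] PP/NP  <  k=4
[5,6] S\N  lex  "bone"
[6,7] (NP/S)\(S\N)  lex  "plan"
[5,7] NP/S  <  k=6
[7,8] S  lex  "slowly"
[5,8] NP  >  k=7
[1,8] PP  >  k=5
[0,8] S  >  k=1

[0,8] S   >
  [0,1] "with" : S/PP
  [1,8] PP   >
    [1,5] PP/NP   <
      [1,4] NP   <
        [1,2] "park" : S
        [2,4] NP\S   <
          [2,3] "city" : PP
          [3,4] "found" : (NP\S)\PP
      [4,5] "dog" : (PP/NP)\NP
    [5,8] NP   >
      [5,7] NP/S   <
        [5,6] "bone" : S\N
        [6,7] "plan" : (NP/S)\(S\N)
      [7,8] "slowly" : S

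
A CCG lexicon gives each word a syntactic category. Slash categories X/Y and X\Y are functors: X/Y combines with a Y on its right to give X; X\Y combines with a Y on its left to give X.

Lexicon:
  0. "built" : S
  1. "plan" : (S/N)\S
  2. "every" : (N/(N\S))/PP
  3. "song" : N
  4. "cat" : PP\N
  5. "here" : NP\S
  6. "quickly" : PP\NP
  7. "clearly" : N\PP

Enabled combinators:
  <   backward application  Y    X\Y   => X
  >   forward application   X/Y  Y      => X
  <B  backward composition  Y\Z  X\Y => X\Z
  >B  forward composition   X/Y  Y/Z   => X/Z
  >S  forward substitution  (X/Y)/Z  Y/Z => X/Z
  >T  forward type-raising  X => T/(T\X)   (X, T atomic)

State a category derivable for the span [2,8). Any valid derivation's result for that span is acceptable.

[0,8] S   >
  [0,2] S/N   <
    [0,1] "built" : S
    [1,2] "plan" : (S/N)\S
  [2,8] N   >
    [2,5] N/(N\S)   >
      [2,3] "every" : (N/(N\S))/PP
      [3,5] PP   <
        [3,4] "song" : N
        [4,5] "cat" : PP\N
    [5,8] N\S   <B
      [5,7] PP\S   <B
        [5,6] "here" : NP\S
        [6,7] "quickly" : PP\NP
      [7,8] "clearly" : N\PP

N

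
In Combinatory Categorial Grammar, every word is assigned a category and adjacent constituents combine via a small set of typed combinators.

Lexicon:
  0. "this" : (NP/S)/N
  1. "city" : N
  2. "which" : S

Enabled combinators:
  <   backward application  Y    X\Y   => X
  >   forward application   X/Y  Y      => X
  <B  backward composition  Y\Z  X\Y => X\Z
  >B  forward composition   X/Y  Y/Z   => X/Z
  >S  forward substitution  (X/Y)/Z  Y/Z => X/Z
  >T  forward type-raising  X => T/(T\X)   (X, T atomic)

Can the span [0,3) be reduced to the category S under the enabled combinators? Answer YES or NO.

(NP/S)/N N S
CKY chart[0,3] = {N/(N\NP), NP, NP/(NP\NP), NP/(S\S), PP/(PP\NP), S/(S\NP)}; S ∉ chart

NO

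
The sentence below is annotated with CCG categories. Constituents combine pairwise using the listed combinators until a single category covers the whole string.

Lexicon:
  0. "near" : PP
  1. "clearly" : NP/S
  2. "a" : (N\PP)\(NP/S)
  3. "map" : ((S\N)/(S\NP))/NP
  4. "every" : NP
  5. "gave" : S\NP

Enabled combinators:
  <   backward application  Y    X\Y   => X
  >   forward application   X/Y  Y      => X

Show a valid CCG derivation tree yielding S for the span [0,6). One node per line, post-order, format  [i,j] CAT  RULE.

[0,1] PP  lex  "near"
[1,2] NP/S  lex  "clearly"
[2,3] (N\PP)\(NP/S)  lex  "a"
[1,3] N\PP  <  k=2
[0,3] N  <  k=1
[3,4] ((S\N)/(S\NP))/NP  lex  "map"
[4,5] NP  lex  "every"
[3,5] (S\N)/(S\NP)  >  k=4
[5,6] S\NP  lex  "gave"
[3,6] S\N  >  k=5
[0,6] S  <  k=3

[0,6] S   <
  [0,3] N   <
    [0,1] "near" : PP
    [1,3] N\PP   <
      [1,2] "clearly" : NP/S
      [2,3] "a" : (N\PP)\(NP/S)
  [3,6] S\N   >
    [3,5] (S\N)/(S\NP)   >
      [3,4] "map" : ((S\N)/(S\NP))/NP
      [4,5] "every" : NP
    [5,6] "gave" : S\NP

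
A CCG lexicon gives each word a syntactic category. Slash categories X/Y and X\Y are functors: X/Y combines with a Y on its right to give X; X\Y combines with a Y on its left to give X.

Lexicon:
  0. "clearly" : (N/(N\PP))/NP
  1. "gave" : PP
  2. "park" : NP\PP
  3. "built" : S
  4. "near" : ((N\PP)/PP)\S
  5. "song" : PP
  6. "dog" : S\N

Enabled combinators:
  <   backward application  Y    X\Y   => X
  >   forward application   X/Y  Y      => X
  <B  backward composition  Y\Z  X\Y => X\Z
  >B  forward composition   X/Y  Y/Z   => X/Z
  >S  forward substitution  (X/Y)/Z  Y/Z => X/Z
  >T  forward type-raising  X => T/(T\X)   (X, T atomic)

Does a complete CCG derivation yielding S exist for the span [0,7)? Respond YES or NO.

[0,7] S   <
  [0,6] N   >
    [0,3] N/(N\PP)   >
      [0,1] "clearly" : (N/(N\PP))/NP
      [1,3] NP   >
        [1,2] NP/(NP\PP)   >T
          [1,2] "gave" : PP
        [2,3] "park" : NP\PP
    [3,6] N\PP   >
      [3,5] (N\PP)/PP   <
        [3,4] "built" : S
        [4,5] "near" : ((N\PP)/PP)\S
      [5,6] "song" : PP
  [6,7] "dog" : S\N

YES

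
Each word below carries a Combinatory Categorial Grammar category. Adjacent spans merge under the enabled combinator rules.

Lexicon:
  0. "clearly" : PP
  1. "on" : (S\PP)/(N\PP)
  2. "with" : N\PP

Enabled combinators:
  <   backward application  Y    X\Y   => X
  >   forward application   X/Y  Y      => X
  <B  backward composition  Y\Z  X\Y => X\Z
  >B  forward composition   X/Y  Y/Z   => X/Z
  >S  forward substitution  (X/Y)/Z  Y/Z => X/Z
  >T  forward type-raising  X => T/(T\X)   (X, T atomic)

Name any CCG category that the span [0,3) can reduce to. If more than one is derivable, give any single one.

S

[0,3] S   <
  [0,1] "clearly" : PP
  [1,3] S\PP   >
    [1,2] "on" : (S\PP)/(N\PP)
    [2,3] "with" : N\PP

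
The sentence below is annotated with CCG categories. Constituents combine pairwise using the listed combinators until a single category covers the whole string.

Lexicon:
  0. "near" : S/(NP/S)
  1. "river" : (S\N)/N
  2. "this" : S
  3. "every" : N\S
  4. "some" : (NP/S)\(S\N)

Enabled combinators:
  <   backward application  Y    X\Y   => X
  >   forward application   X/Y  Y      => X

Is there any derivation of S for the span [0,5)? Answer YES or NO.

YES

[0,5] S   >
  [0,1] "near" : S/(NP/S)
  [1,5] NP/S   <
    [1,4] S\N   >
      [1,2] "river" : (S\N)/N
      [2,4] N   <
        [2,3] "this" : S
        [3,4] "every" : N\S
    [4,5] "some" : (NP/S)\(S\N)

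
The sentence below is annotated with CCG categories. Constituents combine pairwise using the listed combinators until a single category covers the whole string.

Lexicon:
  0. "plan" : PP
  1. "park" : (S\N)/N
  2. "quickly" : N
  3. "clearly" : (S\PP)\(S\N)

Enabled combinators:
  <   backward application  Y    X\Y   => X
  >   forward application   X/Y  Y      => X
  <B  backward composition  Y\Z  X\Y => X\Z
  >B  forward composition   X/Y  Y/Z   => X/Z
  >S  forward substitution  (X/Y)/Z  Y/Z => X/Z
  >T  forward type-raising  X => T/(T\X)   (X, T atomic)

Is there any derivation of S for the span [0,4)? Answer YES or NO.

[0,4] S   >
  [0,1] S/(S\PP)   >T
    [0,1] "plan" : PP
  [1,4] S\PP   <
    [1,3] S\N   >
      [1,2] "park" : (S\N)/N
      [2,3] "quickly" : N
    [3,4] "clearly" : (S\PP)\(S\N)

YES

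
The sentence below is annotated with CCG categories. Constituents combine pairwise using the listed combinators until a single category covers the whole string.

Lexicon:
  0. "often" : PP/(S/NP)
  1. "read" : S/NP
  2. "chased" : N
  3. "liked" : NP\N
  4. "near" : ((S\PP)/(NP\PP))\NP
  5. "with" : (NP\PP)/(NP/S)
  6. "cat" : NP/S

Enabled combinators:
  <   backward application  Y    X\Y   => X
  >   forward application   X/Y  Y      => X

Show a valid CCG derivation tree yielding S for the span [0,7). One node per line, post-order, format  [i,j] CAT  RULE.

[0,1] PP/(S/NP)  lex  "often"
[1,2] S/NP  lex  "read"
[0,2] PP  >  k=1
[2,3] N  lex  "chased"
[3,4] NP\N  lex  "liked"
[2,4] NP  <  k=3
[4,5] ((S\PP)/(NP\PP))\NP  lex  "near"
[2,5] (S\PP)/(NP\PP)  <  k=4
[5,6] (NP\PP)/(NP/S)  lex  "with"
[6,7] NP/S  lex  "cat"
[5,7] NP\PP  >  k=6
[2,7] S\PP  >  k=5
[0,7] S  <  k=2

[0,7] S   <
  [0,2] PP   >
    [0,1] "often" : PP/(S/NP)
    [1,2] "read" : S/NP
  [2,7] S\PP   >
    [2,5] (S\PP)/(NP\PP)   <
      [2,4] NP   <
        [2,3] "chased" : N
        [3,4] "liked" : NP\N
      [4,5] "near" : ((S\PP)/(NP\PP))\NP
    [5,7] NP\PP   >
      [5,6] "with" : (NP\PP)/(NP/S)
      [6,7] "cat" : NP/S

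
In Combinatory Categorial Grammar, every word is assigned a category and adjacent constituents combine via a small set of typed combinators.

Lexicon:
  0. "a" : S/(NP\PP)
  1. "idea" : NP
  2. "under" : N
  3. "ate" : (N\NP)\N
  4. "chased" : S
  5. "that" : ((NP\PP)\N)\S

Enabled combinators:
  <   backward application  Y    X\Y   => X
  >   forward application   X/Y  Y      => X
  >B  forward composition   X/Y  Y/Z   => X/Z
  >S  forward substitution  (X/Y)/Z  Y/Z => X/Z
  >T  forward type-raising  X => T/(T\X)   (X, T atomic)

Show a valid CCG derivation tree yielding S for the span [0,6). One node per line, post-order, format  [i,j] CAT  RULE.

[0,1] S/(NP\PP)  lex  "a"
[1,2] NP  lex  "idea"
[1,2] N/(N\NP)  >T
[2,3] N  lex  "under"
[3,4] (N\NP)\N  lex  "ate"
[2,4] N\NP  <  k=3
[1,4] N  >  k=2
[4,5] S  lex  "chased"
[5,6] ((NP\PP)\N)\S  lex  "that"
[4,6] (NP\PP)\N  <  k=5
[1,6] NP\PP  <  k=4
[0,6] S  >  k=1

[0,6] S   >
  [0,1] "a" : S/(NP\PP)
  [1,6] NP\PP   <
    [1,4] N   >
      [1,2] N/(N\NP)   >T
        [1,2] "idea" : NP
      [2,4] N\NP   <
        [2,3] "under" : N
        [3,4] "ate" : (N\NP)\N
    [4,6] (NP\PP)\N   <
      [4,5] "chased" : S
      [5,6] "that" : ((NP\PP)\N)\S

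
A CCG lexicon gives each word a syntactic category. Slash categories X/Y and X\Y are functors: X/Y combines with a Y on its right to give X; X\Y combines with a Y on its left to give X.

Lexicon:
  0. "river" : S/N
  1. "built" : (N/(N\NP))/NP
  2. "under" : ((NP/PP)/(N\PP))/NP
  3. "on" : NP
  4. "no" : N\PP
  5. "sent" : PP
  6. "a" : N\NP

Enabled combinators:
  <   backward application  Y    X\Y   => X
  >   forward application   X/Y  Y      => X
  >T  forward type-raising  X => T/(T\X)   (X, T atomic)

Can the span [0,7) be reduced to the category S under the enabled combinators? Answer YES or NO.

YES

[0,7] S   >
  [0,1] "river" : S/N
  [1,7] N   >
    [1,6] N/(N\NP)   >
      [1,2] "built" : (N/(N\NP))/NP
      [2,6] NP   >
        [2,5] NP/PP   >
          [2,4] (NP/PP)/(N\PP)   >
            [2,3] "under" : ((NP/PP)/(N\PP))/NP
            [3,4] "on" : NP
          [4,5] "no" : N\PP
        [5,6] "sent" : PP
    [6,7] "a" : N\NP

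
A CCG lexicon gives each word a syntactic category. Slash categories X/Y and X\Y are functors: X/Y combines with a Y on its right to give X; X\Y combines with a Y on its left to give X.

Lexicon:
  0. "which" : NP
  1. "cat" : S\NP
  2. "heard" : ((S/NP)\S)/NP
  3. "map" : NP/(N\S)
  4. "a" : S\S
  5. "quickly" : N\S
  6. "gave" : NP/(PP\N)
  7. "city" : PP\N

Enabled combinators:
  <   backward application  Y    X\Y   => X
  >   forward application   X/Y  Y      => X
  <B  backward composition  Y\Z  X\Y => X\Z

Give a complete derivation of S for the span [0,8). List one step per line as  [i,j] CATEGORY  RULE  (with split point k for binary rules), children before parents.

[0,8] S   >
  [0,6] S/NP   <
    [0,2] S   <
      [0,1] "which" : NP
      [1,2] "cat" : S\NP
    [2,6] (S/NP)\S   >
      [2,3] "heard" : ((S/NP)\S)/NP
      [3,6] NP   >
        [3,4] "map" : NP/(N\S)
        [4,6] N\S   <B
          [4,5] "a" : S\S
          [5,6] "quickly" : N\S
  [6,8] NP   >
    [6,7] "gave" : NP/(PP\N)
    [7,8] "city" : PP\N

[0,1] NP  lex  "which"
[1,2] S\NP  lex  "cat"
[0,2] S  <  k=1
[2,3] ((S/NP)\S)/NP  lex  "heard"
[3,4] NP/(N\S)  lex  "map"
[4,5] S\S  lex  "a"
[5,6] N\S  lex  "quickly"
[4,6] N\S  <B  k=5
[3,6] NP  >  k=4
[2,6] (S/NP)\S  >  k=3
[0,6] S/NP  <  k=2
[6,7] NP/(PP\N)  lex  "gave"
[7,8] PP\N  lex  "city"
[6,8] NP  >  k=7
[0,8] S  >  k=6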